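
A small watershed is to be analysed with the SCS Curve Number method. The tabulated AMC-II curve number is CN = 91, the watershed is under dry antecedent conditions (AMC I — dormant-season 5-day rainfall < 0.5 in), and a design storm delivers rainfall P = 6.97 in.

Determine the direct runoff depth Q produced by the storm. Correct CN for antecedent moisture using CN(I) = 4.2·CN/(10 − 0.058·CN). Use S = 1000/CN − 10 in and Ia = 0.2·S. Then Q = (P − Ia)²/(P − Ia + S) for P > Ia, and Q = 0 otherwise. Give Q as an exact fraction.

Adjust CN=91 to AMC I: 4.2·91/(10 − 0.058·91) → (1911/5) ÷ (2361/500) = 63700/787 ≈ 80.940
Max retention: S = 1000/(63700/787) − 10 = 1500/637 in (≈ 2.355 in)
Initial abstraction Ia = S/5 = (1500/637)/5 = 300/637 ≈ 0.471 in
Excess rainfall: 6.970 − 0.471 = 6.499 in; P > Ia so Q > 0
Q = (413989/63700)²/((413989/63700) + 1500/637) = (171386892121/4057690000)/(563989/63700) = 171386892121/35926099300 in ≈ 4.771 in

Q = 171386892121/35926099300 in ≈ 4.771 in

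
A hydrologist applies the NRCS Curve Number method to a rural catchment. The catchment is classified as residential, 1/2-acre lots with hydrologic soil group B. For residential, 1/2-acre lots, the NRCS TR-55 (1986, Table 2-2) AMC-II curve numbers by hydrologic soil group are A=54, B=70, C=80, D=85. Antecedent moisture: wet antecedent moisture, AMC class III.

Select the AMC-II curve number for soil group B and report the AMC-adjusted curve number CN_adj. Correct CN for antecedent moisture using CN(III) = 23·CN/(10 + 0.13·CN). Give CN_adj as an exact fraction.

CN_adj = 16100/191 ≈ 84.293

NRCS table: residential, 1/2-acre lots, soil group B → CN(II) = 70
Wet (AMC III): CN(III) = 23·70/(10 + 0.13·70) = 1610/(191/10) = 16100/191 ≈ 84.293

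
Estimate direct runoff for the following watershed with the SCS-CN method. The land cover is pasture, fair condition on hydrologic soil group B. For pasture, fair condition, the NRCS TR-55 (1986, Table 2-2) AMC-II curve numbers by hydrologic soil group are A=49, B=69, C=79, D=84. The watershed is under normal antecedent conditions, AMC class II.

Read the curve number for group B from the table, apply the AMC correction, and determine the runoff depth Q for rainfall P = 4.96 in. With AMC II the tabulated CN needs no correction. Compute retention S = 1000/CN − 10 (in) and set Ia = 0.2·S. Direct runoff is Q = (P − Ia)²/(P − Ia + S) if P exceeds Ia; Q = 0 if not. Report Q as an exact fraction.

Q = 395839/205275 in ≈ 1.928 in

NRCS table: pasture, fair condition, soil group B → CN(II) = 69
Average conditions: CN = 69 (no AMC adjustment).
Max retention: S = 1000/69 − 10 = 310/69 in (≈ 4.493 in)
Ia = 0.2·(310/69) = 62/69 in ≈ 0.899 in
Excess rainfall: 4.960 − 0.899 = 4.061 in; P > Ia so Q > 0
Runoff Q = (P−Ia)²/(P−Ia+S) = (4.061)²/(4.061+4.493) = 395839/205275 ≈ 1.928 in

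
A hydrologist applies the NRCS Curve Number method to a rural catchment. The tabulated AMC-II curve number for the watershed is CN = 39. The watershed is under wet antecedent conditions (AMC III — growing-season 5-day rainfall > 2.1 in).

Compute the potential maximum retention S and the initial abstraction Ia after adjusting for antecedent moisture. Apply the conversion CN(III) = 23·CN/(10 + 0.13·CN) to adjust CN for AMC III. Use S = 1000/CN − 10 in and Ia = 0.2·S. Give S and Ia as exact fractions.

S = 6100/897 in ≈ 6.800 in; Ia = 1220/897 in ≈ 1.360 in

Wet (AMC III): CN(III) = 23·39/(10 + 0.13·39) = 897/(1507/100) = 89700/1507 ≈ 59.522
S = 1000/(89700/1507) − 10 = 6100/897 in ≈ 6.800 in
Ia = 0.2·(6100/897) = 1220/897 in ≈ 1.360 in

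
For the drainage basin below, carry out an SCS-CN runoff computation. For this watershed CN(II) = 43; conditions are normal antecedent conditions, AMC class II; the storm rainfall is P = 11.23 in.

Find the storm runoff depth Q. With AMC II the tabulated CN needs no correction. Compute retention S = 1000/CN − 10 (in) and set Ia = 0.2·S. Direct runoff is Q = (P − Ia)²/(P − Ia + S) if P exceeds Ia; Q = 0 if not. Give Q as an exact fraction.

Q = 1360798321/403722700 in ≈ 3.371 in

Average conditions: CN = 43 (no AMC adjustment).
S = 1000/43 − 10 = 570/43 in ≈ 13.256 in
Ia = 0.2·(570/43) = 114/43 in ≈ 2.651 in
Excess rainfall: 11.230 − 2.651 = 8.579 in; P > Ia so Q > 0
Runoff Q = (P−Ia)²/(P−Ia+S) = (8.579)²/(8.579+13.256) = 1360798321/403722700 ≈ 3.371 in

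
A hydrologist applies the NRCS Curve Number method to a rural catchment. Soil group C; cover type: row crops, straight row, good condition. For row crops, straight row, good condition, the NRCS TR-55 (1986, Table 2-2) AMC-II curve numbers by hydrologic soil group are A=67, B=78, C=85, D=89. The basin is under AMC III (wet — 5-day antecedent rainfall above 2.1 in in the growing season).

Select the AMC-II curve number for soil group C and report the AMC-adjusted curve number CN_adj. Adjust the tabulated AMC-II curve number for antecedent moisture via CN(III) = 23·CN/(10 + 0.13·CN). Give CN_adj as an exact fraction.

CN_adj = 39100/421 ≈ 92.874

NRCS table: row crops, straight row, good condition, soil group C → CN(II) = 85
Adjust CN=85 to AMC III: 23·85/(10 + 0.13·85) → 1955 ÷ (421/20) = 39100/421 ≈ 92.874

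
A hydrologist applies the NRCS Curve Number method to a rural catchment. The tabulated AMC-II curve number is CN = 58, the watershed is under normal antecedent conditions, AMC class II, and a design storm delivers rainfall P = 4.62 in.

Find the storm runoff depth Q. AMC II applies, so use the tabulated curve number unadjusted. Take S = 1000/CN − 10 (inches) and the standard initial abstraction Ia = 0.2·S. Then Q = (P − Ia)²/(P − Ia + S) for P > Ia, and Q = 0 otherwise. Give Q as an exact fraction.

Average conditions: CN = 58 (no AMC adjustment).
Retention S: 1000/CN − 10 with CN=58.000 → S = 210/29 ≈ 7.241 in
Ia = 0.2·(210/29) = 42/29 in ≈ 1.448 in
P − Ia = 4.620 − 1.448 = 4599/1450 ≈ 3.172 in (> 0, runoff occurs)
Q: (4599/1450)² ÷ (15099/1450) = 1007181/1042550 in (≈ 0.966 in)

Q = 1007181/1042550 in ≈ 0.966 in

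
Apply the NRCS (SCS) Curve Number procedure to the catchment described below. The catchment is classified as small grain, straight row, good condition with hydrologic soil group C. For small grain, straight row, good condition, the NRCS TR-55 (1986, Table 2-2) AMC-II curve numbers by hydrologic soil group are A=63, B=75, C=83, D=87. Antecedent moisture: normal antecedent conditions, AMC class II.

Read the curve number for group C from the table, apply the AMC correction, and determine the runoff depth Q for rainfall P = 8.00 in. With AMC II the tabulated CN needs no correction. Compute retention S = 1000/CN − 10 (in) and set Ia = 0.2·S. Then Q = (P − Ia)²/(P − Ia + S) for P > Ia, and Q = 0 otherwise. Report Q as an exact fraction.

Q = 3969/664 in ≈ 5.977 in

NRCS table: small grain, straight row, good condition, soil group C → CN(II) = 83
CN(II) = 83; AMC II needs no correction.
Retention S: 1000/CN − 10 with CN=83.000 → S = 170/83 ≈ 2.048 in
Ia = 0.2S: 0.2·2.048 = 0.410 in (exactly 34/83)
Since P=8.000 > Ia=0.410: effective rainfall P−Ia = 630/83 in
Q: (630/83)² ÷ (800/83) = 3969/664 in (≈ 5.977 in)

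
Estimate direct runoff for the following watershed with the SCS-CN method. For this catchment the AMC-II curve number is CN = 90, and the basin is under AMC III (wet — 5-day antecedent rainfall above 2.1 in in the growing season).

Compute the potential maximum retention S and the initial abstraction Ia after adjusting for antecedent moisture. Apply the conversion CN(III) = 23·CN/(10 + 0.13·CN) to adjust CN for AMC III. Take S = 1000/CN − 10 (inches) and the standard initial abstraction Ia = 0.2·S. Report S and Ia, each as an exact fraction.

Adjust CN=90 to AMC III: 23·90/(10 + 0.13·90) → 2070 ÷ (217/10) = 20700/217 ≈ 95.392
Max retention: S = 1000/(20700/217) − 10 = 100/207 in (≈ 0.483 in)
Initial abstraction Ia = S/5 = (100/207)/5 = 20/207 ≈ 0.097 in

S = 100/207 in ≈ 0.483 in; Ia = 20/207 in ≈ 0.097 in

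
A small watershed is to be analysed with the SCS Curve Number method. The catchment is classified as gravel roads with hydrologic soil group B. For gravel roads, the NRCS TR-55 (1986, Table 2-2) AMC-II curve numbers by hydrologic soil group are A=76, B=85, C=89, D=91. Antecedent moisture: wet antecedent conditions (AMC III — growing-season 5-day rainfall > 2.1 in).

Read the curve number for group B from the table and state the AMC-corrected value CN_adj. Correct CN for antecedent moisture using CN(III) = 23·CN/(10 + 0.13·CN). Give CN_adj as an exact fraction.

CN_adj = 39100/421 ≈ 92.874

NRCS table: gravel roads, soil group B → CN(II) = 85
Wet (AMC III): CN(III) = 23·85/(10 + 0.13·85) = 1955/(421/20) = 39100/421 ≈ 92.874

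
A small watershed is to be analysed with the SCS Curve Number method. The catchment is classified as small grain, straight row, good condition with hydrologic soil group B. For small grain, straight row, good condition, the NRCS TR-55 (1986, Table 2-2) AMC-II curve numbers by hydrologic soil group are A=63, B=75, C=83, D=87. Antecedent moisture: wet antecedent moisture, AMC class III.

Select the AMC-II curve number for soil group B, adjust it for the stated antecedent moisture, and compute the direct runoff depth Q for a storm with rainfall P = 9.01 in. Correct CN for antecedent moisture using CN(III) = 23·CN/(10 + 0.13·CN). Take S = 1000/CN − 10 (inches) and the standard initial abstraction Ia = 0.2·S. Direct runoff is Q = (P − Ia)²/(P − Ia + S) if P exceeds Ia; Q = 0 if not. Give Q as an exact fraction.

Q = 3620308561/484166100 in ≈ 7.477 in

NRCS table: small grain, straight row, good condition, soil group B → CN(II) = 75
Adjust CN=75 to AMC III: 23·75/(10 + 0.13·75) → 1725 ÷ (79/4) = 6900/79 ≈ 87.342
Retention S: 1000/CN − 10 with CN=87.342 → S = 100/69 ≈ 1.449 in
Initial abstraction Ia = S/5 = (100/69)/5 = 20/69 ≈ 0.290 in
Since P=9.010 > Ia=0.290: effective rainfall P−Ia = 60169/6900 in
Q = (60169/6900)²/((60169/6900) + 100/69) = (3620308561/47610000)/(70169/6900) = 3620308561/484166100 in ≈ 7.477 in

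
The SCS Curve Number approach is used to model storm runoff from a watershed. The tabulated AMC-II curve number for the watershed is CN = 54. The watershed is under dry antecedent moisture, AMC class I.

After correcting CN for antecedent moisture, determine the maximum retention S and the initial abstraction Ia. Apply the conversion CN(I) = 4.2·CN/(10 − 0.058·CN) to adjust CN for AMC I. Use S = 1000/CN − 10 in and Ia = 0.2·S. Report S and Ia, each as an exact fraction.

S = 11500/567 in ≈ 20.282 in; Ia = 2300/567 in ≈ 4.056 in

CN(I) from CN(II)=54: (4.2·54)/(10 − 0.058·54) = 56700/1717 ≈ 33.023
Retention S: 1000/CN − 10 with CN=33.023 → S = 11500/567 ≈ 20.282 in
Ia = 0.2·(11500/567) = 2300/567 in ≈ 4.056 in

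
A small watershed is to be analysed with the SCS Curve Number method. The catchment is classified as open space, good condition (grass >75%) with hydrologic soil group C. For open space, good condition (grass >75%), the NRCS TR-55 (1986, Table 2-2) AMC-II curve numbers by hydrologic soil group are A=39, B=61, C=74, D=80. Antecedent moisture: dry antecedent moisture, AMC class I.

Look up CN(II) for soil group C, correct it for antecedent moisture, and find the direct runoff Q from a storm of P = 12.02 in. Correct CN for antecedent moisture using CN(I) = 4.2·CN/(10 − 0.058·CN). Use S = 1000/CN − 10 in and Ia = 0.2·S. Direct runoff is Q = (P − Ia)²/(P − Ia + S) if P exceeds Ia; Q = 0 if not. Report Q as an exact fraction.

NRCS table: open space, good condition (grass >75%), soil group C → CN(II) = 74
Adjust CN=74 to AMC I: 4.2·74/(10 − 0.058·74) → (1554/5) ÷ (1427/250) = 77700/1427 ≈ 54.450
Max retention: S = 1000/(77700/1427) − 10 = 6500/777 in (≈ 8.366 in)
Ia = 0.2S: 0.2·8.366 = 1.673 in (exactly 1300/777)
Excess rainfall: 12.020 − 1.673 = 10.347 in; P > Ia so Q > 0
Q = (401977/38850)²/((401977/38850) + 6500/777) = (161585508529/1509322500)/(726977/38850) = 161585508529/28243056450 in ≈ 5.721 in

Q = 161585508529/28243056450 in ≈ 5.721 in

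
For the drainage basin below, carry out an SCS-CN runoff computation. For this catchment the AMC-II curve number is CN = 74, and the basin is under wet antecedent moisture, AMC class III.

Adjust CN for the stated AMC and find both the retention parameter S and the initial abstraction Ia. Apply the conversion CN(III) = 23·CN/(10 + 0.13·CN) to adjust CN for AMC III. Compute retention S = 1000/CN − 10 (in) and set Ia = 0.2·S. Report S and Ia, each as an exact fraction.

CN(III) from CN(II)=74: (23·74)/(10 + 0.13·74) = 85100/981 ≈ 86.748
Max retention: S = 1000/(85100/981) − 10 = 1300/851 in (≈ 1.528 in)
Initial abstraction Ia = S/5 = (1300/851)/5 = 260/851 ≈ 0.306 in

S = 1300/851 in ≈ 1.528 in; Ia = 260/851 in ≈ 0.306 in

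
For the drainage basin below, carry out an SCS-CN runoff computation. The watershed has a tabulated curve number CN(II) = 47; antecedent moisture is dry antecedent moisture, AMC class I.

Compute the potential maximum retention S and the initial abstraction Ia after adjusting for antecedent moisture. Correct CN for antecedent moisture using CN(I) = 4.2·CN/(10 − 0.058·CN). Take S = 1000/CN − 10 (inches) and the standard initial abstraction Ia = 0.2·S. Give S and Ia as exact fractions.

Adjust CN=47 to AMC I: 4.2·47/(10 − 0.058·47) → (987/5) ÷ (3637/500) = 98700/3637 ≈ 27.138
S = 1000/(98700/3637) − 10 = 26500/987 in ≈ 26.849 in
Initial abstraction Ia = S/5 = (26500/987)/5 = 5300/987 ≈ 5.370 in

S = 26500/987 in ≈ 26.849 in; Ia = 5300/987 in ≈ 5.370 in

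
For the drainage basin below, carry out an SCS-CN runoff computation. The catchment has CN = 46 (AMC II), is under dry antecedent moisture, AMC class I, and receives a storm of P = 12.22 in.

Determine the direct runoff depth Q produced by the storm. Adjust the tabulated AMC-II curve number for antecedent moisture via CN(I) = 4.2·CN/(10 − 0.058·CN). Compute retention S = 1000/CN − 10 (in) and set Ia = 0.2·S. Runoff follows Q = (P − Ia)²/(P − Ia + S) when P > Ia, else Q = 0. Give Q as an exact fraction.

Adjust CN=46 to AMC I: 4.2·46/(10 − 0.058·46) → (966/5) ÷ (1833/250) = 16100/611 ≈ 26.350
Max retention: S = 1000/(16100/611) − 10 = 4500/161 in (≈ 27.950 in)
Ia = 0.2S: 0.2·27.950 = 5.590 in (exactly 900/161)
Excess rainfall: 12.220 − 5.590 = 6.630 in; P > Ia so Q > 0
Q: (53371/8050)² ÷ (278371/8050) = 2848463641/2240886550 in (≈ 1.271 in)

Q = 2848463641/2240886550 in ≈ 1.271 in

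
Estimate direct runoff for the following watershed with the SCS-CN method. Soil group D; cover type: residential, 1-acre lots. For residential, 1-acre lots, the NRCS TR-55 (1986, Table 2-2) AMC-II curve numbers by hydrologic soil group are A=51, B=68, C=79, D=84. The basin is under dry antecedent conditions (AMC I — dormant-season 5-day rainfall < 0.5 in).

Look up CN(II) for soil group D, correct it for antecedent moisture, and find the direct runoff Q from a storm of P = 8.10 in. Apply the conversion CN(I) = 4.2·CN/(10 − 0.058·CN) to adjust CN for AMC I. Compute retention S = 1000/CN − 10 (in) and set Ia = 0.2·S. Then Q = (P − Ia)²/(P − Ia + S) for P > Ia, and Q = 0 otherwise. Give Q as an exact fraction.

NRCS table: residential, 1-acre lots, soil group D → CN(II) = 84
Adjust CN=84 to AMC I: 4.2·84/(10 − 0.058·84) → (1764/5) ÷ (641/125) = 44100/641 ≈ 68.799
Retention S: 1000/CN − 10 with CN=68.799 → S = 2000/441 ≈ 4.535 in
Initial abstraction Ia = S/5 = (2000/441)/5 = 400/441 ≈ 0.907 in
P − Ia = 8.100 − 0.907 = 31721/4410 ≈ 7.193 in (> 0, runoff occurs)
Runoff Q = (P−Ia)²/(P−Ia+S) = (7.193)²/(7.193+4.535) = 1006221841/228089610 ≈ 4.412 in

Q = 1006221841/228089610 in ≈ 4.412 in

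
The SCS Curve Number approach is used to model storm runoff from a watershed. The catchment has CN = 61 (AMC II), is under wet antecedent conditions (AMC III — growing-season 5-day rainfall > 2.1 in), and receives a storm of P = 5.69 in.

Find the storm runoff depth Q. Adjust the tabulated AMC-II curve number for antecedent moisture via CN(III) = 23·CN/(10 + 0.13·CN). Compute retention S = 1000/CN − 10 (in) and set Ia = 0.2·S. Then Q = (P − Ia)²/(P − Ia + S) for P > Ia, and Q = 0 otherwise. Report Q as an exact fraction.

Q = 518842174249/155776072100 in ≈ 3.331 in

Wet (AMC III): CN(III) = 23·61/(10 + 0.13·61) = 1403/(1793/100) = 140300/1793 ≈ 78.249
Retention S: 1000/CN − 10 with CN=78.249 → S = 3900/1403 ≈ 2.780 in
Initial abstraction Ia = S/5 = (3900/1403)/5 = 780/1403 ≈ 0.556 in
Excess rainfall: 5.690 − 0.556 = 5.134 in; P > Ia so Q > 0
Runoff Q = (P−Ia)²/(P−Ia+S) = (5.134)²/(5.134+2.780) = 518842174249/155776072100 ≈ 3.331 in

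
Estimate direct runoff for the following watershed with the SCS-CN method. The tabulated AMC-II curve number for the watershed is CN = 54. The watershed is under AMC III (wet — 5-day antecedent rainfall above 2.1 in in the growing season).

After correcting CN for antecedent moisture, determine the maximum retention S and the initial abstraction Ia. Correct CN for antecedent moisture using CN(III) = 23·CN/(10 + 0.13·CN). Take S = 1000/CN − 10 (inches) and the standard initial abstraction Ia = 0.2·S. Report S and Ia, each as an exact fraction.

S = 100/27 in ≈ 3.704 in; Ia = 20/27 in ≈ 0.741 in

Adjust CN=54 to AMC III: 23·54/(10 + 0.13·54) → 1242 ÷ (851/50) = 2700/37 ≈ 72.973
S = 1000/(2700/37) − 10 = 100/27 in ≈ 3.704 in
Ia = 0.2S: 0.2·3.704 = 0.741 in (exactly 20/27)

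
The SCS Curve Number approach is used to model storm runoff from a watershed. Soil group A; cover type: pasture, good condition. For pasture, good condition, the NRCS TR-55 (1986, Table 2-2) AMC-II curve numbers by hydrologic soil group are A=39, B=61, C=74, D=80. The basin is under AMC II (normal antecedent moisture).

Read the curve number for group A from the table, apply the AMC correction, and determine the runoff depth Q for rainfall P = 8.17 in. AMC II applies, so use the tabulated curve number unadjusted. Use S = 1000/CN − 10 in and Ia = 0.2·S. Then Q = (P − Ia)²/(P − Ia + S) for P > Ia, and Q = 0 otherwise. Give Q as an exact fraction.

NRCS table: pasture, good condition, soil group A → CN(II) = 39
Average conditions: CN = 39 (no AMC adjustment).
S = 1000/39 − 10 = 610/39 in ≈ 15.641 in
Ia = 0.2·(610/39) = 122/39 in ≈ 3.128 in
P − Ia = 8.170 − 3.128 = 19663/3900 ≈ 5.042 in (> 0, runoff occurs)
Runoff Q = (P−Ia)²/(P−Ia+S) = (5.042)²/(5.042+15.641) = 386633569/314585700 ≈ 1.229 in

Q = 386633569/314585700 in ≈ 1.229 in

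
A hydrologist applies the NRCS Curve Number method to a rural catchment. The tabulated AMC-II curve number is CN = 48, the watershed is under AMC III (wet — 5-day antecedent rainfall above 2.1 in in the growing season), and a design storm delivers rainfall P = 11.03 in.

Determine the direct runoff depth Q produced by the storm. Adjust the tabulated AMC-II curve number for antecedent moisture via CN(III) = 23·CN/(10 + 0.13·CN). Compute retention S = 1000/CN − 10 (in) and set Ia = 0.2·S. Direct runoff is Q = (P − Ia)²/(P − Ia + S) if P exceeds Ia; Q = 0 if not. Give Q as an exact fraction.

Q = 4845134449/704538300 in ≈ 6.877 in

Wet (AMC III): CN(III) = 23·48/(10 + 0.13·48) = 1104/(406/25) = 13800/203 ≈ 67.980
S = 1000/(13800/203) − 10 = 325/69 in ≈ 4.710 in
Ia = 0.2·(325/69) = 65/69 in ≈ 0.942 in
Since P=11.030 > Ia=0.942: effective rainfall P−Ia = 69607/6900 in
Q: (69607/6900)² ÷ (102107/6900) = 4845134449/704538300 in (≈ 6.877 in)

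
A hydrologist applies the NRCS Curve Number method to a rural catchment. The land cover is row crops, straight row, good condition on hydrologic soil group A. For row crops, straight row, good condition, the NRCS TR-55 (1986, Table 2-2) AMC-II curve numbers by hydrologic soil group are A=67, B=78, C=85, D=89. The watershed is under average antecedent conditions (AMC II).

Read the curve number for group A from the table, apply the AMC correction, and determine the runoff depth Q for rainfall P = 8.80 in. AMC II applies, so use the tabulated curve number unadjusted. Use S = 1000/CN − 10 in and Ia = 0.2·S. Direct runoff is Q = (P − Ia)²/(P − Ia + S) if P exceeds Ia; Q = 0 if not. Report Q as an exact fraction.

Q = 155771/32495 in ≈ 4.794 in

NRCS table: row crops, straight row, good condition, soil group A → CN(II) = 67
CN(II) = 67; AMC II needs no correction.
Retention S: 1000/CN − 10 with CN=67.000 → S = 330/67 ≈ 4.925 in
Ia = 0.2S: 0.2·4.925 = 0.985 in (exactly 66/67)
Since P=8.800 > Ia=0.985: effective rainfall P−Ia = 2618/335 in
Q: (2618/335)² ÷ (4268/335) = 155771/32495 in (≈ 4.794 in)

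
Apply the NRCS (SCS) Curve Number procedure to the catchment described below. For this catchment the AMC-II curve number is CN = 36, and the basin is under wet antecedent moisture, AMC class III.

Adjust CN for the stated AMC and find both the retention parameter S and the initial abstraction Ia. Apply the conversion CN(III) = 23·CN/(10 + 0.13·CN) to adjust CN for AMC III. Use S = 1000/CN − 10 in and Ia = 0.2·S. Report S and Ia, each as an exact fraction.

S = 1600/207 in ≈ 7.729 in; Ia = 320/207 in ≈ 1.546 in

Adjust CN=36 to AMC III: 23·36/(10 + 0.13·36) → 828 ÷ (367/25) = 20700/367 ≈ 56.403
Retention S: 1000/CN − 10 with CN=56.403 → S = 1600/207 ≈ 7.729 in
Ia = 0.2S: 0.2·7.729 = 1.546 in (exactly 320/207)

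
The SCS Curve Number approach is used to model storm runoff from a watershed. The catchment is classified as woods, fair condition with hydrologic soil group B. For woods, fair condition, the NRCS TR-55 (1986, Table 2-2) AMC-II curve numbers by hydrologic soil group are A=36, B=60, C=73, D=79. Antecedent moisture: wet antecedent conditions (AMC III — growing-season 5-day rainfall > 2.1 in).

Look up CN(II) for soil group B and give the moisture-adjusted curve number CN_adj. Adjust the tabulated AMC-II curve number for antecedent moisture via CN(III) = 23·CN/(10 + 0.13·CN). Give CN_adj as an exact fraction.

CN_adj = 6900/89 ≈ 77.528

NRCS table: woods, fair condition, soil group B → CN(II) = 60
Wet (AMC III): CN(III) = 23·60/(10 + 0.13·60) = 1380/(89/5) = 6900/89 ≈ 77.528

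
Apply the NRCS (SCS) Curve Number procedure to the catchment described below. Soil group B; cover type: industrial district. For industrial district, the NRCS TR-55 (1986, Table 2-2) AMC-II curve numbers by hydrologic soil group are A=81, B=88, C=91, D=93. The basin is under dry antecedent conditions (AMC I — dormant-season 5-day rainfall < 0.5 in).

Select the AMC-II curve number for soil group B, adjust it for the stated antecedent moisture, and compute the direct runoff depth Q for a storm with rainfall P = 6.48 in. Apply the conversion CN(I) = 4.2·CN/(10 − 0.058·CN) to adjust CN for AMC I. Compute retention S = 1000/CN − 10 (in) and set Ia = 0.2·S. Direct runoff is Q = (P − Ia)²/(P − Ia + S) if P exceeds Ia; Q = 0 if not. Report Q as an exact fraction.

NRCS table: industrial district, soil group B → CN(II) = 88
Adjust CN=88 to AMC I: 4.2·88/(10 − 0.058·88) → (1848/5) ÷ (612/125) = 3850/51 ≈ 75.490
Max retention: S = 1000/(3850/51) − 10 = 250/77 in (≈ 3.247 in)
Initial abstraction Ia = S/5 = (250/77)/5 = 50/77 ≈ 0.649 in
Excess rainfall: 6.480 − 0.649 = 5.831 in; P > Ia so Q > 0
Runoff Q = (P−Ia)²/(P−Ia+S) = (5.831)²/(5.831+3.247) = 62989088/16818725 ≈ 3.745 in

Q = 62989088/16818725 in ≈ 3.745 in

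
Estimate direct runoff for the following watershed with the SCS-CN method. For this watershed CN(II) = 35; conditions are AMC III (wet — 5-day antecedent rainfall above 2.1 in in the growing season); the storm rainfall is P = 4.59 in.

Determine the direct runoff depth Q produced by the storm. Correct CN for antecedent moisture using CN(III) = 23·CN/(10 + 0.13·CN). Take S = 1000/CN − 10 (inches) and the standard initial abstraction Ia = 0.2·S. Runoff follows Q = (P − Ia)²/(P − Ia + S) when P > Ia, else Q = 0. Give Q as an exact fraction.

Q = 2294314201/2864173900 in ≈ 0.801 in

Wet (AMC III): CN(III) = 23·35/(10 + 0.13·35) = 805/(291/20) = 16100/291 ≈ 55.326
S = 1000/(16100/291) − 10 = 1300/161 in ≈ 8.075 in
Ia = 0.2S: 0.2·8.075 = 1.615 in (exactly 260/161)
Since P=4.590 > Ia=1.615: effective rainfall P−Ia = 47899/16100 in
Q: (47899/16100)² ÷ (177899/16100) = 2294314201/2864173900 in (≈ 0.801 in)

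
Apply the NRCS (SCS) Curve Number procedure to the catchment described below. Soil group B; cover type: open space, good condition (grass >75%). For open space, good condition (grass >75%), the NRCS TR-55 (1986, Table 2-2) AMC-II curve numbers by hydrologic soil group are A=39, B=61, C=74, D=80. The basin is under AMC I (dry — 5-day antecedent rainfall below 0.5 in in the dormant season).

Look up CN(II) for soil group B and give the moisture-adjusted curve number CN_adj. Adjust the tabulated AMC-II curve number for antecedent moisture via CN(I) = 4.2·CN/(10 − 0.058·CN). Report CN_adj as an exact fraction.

NRCS table: open space, good condition (grass >75%), soil group B → CN(II) = 61
Adjust CN=61 to AMC I: 4.2·61/(10 − 0.058·61) → (1281/5) ÷ (3231/500) = 42700/1077 ≈ 39.647

CN_adj = 42700/1077 ≈ 39.647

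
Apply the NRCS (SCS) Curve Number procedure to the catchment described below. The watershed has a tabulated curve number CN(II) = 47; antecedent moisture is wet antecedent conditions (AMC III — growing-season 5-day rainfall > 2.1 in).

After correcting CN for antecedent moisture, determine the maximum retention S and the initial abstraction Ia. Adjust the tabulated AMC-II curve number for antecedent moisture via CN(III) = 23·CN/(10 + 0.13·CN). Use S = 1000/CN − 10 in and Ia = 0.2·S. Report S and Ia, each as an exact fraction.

S = 5300/1081 in ≈ 4.903 in; Ia = 1060/1081 in ≈ 0.981 in

Wet (AMC III): CN(III) = 23·47/(10 + 0.13·47) = 1081/(1611/100) = 108100/1611 ≈ 67.101
Retention S: 1000/CN − 10 with CN=67.101 → S = 5300/1081 ≈ 4.903 in
Ia = 0.2·(5300/1081) = 1060/1081 in ≈ 0.981 in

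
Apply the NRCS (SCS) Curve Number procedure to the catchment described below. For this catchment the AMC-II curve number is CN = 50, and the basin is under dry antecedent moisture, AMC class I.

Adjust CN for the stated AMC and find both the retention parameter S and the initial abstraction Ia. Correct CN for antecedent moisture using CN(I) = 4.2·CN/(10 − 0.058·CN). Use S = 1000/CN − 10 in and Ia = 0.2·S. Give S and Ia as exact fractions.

Dry (AMC I): CN(I) = 4.2·50/(10 − 0.058·50) = 210/(71/10) = 2100/71 ≈ 29.577
Retention S: 1000/CN − 10 with CN=29.577 → S = 500/21 ≈ 23.810 in
Initial abstraction Ia = S/5 = (500/21)/5 = 100/21 ≈ 4.762 in

S = 500/21 in ≈ 23.810 in; Ia = 100/21 in ≈ 4.762 in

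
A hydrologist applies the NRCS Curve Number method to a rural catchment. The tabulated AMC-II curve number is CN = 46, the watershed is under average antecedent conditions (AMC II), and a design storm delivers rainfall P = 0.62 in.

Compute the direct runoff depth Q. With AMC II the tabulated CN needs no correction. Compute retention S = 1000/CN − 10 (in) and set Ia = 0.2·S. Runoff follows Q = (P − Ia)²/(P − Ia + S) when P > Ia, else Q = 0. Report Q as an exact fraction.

AMC II — tabulated CN = 46 applies directly.
Retention S: 1000/CN − 10 with CN=46.000 → S = 270/23 ≈ 11.739 in
Initial abstraction Ia = S/5 = (270/23)/5 = 54/23 ≈ 2.348 in
P = 0.620 ≤ Ia = 2.348 in: entire storm abstracted, Q = 0.

Q = 0 in ≈ 0.000 in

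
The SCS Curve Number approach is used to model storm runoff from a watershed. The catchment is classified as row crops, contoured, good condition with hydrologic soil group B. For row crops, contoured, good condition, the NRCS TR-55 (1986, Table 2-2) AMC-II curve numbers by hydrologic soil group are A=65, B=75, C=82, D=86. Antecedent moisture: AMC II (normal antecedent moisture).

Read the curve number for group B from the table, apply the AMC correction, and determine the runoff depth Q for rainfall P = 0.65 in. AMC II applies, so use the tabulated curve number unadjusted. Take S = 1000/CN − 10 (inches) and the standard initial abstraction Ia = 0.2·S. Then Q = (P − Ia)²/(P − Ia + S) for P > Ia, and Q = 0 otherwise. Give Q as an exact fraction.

NRCS table: row crops, contoured, good condition, soil group B → CN(II) = 75
Average conditions: CN = 75 (no AMC adjustment).
S = 1000/75 − 10 = 10/3 in ≈ 3.333 in
Ia = 0.2·(10/3) = 2/3 in ≈ 0.667 in
P = 0.650 ≤ Ia = 0.667 in: entire storm abstracted, Q = 0.

Q = 0 in ≈ 0.000 in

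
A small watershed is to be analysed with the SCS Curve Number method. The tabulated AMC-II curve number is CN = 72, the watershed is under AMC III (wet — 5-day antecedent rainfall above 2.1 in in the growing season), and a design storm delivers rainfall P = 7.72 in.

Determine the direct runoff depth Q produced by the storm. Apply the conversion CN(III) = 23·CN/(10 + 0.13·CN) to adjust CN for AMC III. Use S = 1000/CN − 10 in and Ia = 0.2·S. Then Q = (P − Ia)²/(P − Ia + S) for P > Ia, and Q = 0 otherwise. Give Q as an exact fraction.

Q = 1459316401/242971425 in ≈ 6.006 in

Wet (AMC III): CN(III) = 23·72/(10 + 0.13·72) = 1656/(484/25) = 10350/121 ≈ 85.537
S = 1000/(10350/121) − 10 = 350/207 in ≈ 1.691 in
Ia = 0.2S: 0.2·1.691 = 0.338 in (exactly 70/207)
P − Ia = 7.720 − 0.338 = 38201/5175 ≈ 7.382 in (> 0, runoff occurs)
Q: (38201/5175)² ÷ (46951/5175) = 1459316401/242971425 in (≈ 6.006 in)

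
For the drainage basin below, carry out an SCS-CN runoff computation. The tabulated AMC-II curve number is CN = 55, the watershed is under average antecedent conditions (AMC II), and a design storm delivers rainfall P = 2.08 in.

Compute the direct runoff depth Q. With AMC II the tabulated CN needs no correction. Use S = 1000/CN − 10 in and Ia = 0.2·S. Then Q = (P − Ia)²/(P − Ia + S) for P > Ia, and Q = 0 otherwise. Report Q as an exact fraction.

Average conditions: CN = 55 (no AMC adjustment).
Retention S: 1000/CN − 10 with CN=55.000 → S = 90/11 ≈ 8.182 in
Ia = 0.2·(90/11) = 18/11 in ≈ 1.636 in
Excess rainfall: 2.080 − 1.636 = 0.444 in; P > Ia so Q > 0
Runoff Q = (P−Ia)²/(P−Ia+S) = (0.444)²/(0.444+8.182) = 3721/163075 ≈ 0.023 in

Q = 3721/163075 in ≈ 0.023 in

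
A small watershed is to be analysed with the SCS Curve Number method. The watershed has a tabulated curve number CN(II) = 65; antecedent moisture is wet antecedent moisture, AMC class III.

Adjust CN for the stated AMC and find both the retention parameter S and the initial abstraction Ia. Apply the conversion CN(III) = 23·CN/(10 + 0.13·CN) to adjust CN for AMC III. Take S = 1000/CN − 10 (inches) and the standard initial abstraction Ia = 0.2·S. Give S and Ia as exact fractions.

Adjust CN=65 to AMC III: 23·65/(10 + 0.13·65) → 1495 ÷ (369/20) = 29900/369 ≈ 81.030
Retention S: 1000/CN − 10 with CN=81.030 → S = 700/299 ≈ 2.341 in
Initial abstraction Ia = S/5 = (700/299)/5 = 140/299 ≈ 0.468 in

S = 700/299 in ≈ 2.341 in; Ia = 140/299 in ≈ 0.468 in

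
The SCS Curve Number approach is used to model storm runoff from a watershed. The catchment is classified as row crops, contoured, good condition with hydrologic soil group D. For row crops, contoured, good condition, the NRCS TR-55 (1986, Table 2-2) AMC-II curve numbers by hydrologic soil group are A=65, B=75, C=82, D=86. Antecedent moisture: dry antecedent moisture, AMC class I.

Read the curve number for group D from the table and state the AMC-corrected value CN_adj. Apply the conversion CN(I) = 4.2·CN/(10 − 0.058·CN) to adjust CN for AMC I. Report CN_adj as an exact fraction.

CN_adj = 12900/179 ≈ 72.067

NRCS table: row crops, contoured, good condition, soil group D → CN(II) = 86
CN(I) from CN(II)=86: (4.2·86)/(10 − 0.058·86) = 12900/179 ≈ 72.067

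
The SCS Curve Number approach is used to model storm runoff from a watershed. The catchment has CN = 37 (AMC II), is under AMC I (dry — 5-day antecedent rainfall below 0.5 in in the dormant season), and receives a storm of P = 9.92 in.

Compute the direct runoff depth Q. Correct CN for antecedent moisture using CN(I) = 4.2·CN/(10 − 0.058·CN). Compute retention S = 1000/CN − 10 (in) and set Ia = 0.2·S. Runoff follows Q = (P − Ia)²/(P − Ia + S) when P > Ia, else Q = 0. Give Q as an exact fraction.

Q = 351122/4529725 in ≈ 0.078 in

Dry (AMC I): CN(I) = 4.2·37/(10 − 0.058·37) = (777/5)/(3927/500) = 3700/187 ≈ 19.786
Max retention: S = 1000/(3700/187) − 10 = 1500/37 in (≈ 40.541 in)
Ia = 0.2S: 0.2·40.541 = 8.108 in (exactly 300/37)
Excess rainfall: 9.920 − 8.108 = 1.812 in; P > Ia so Q > 0
Runoff Q = (P−Ia)²/(P−Ia+S) = (1.812)²/(1.812+40.541) = 351122/4529725 ≈ 0.078 in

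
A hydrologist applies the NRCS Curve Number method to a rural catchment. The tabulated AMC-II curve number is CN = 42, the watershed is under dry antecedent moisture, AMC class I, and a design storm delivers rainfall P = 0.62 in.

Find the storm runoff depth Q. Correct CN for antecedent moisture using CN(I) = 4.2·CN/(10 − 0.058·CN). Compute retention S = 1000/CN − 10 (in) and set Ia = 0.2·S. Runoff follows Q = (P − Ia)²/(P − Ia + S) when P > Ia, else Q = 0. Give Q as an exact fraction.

Q = 0 in ≈ 0.000 in

Adjust CN=42 to AMC I: 4.2·42/(10 − 0.058·42) → (882/5) ÷ (1891/250) = 44100/1891 ≈ 23.321
Retention S: 1000/CN − 10 with CN=23.321 → S = 14500/441 ≈ 32.880 in
Ia = 0.2·(14500/441) = 2900/441 in ≈ 6.576 in
P = 0.620 ≤ Ia = 6.576 in: entire storm abstracted, Q = 0.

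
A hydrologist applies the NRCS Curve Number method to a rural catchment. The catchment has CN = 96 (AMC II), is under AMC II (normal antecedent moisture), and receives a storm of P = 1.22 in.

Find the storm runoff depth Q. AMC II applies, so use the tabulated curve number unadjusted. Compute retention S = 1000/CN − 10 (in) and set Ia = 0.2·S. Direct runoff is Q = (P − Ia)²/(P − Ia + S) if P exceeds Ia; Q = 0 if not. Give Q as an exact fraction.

Average conditions: CN = 96 (no AMC adjustment).
Max retention: S = 1000/96 − 10 = 5/12 in (≈ 0.417 in)
Ia = 0.2·(5/12) = 1/12 in ≈ 0.083 in
Since P=1.220 > Ia=0.083: effective rainfall P−Ia = 341/300 in
Q: (341/300)² ÷ (233/150) = 116281/139800 in (≈ 0.832 in)

Q = 116281/139800 in ≈ 0.832 in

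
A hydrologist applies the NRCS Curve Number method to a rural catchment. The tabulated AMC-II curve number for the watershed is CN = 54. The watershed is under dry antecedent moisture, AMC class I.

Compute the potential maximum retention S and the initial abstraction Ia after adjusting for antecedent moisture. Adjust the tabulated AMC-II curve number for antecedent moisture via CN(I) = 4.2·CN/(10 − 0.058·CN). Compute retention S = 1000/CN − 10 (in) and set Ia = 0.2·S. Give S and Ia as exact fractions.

Dry (AMC I): CN(I) = 4.2·54/(10 − 0.058·54) = (1134/5)/(1717/250) = 56700/1717 ≈ 33.023
Max retention: S = 1000/(56700/1717) − 10 = 11500/567 in (≈ 20.282 in)
Ia = 0.2·(11500/567) = 2300/567 in ≈ 4.056 in

S = 11500/567 in ≈ 20.282 in; Ia = 2300/567 in ≈ 4.056 in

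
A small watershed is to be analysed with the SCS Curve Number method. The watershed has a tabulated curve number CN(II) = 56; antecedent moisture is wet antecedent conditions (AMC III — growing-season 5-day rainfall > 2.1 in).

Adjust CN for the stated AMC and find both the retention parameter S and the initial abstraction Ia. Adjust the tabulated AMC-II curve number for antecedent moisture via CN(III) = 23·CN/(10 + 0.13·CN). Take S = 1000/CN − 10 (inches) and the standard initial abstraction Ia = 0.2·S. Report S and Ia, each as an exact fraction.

S = 550/161 in ≈ 3.416 in; Ia = 110/161 in ≈ 0.683 in

CN(III) from CN(II)=56: (23·56)/(10 + 0.13·56) = 4025/54 ≈ 74.537
Retention S: 1000/CN − 10 with CN=74.537 → S = 550/161 ≈ 3.416 in
Initial abstraction Ia = S/5 = (550/161)/5 = 110/161 ≈ 0.683 in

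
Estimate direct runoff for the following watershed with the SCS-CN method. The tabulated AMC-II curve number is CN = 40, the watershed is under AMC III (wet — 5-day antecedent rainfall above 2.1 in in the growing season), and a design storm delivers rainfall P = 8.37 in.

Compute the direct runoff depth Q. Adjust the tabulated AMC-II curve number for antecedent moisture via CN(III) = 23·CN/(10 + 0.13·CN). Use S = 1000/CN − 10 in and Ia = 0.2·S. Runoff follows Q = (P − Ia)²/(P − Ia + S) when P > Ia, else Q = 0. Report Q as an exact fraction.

Q = 88031667/23959100 in ≈ 3.674 in

Wet (AMC III): CN(III) = 23·40/(10 + 0.13·40) = 920/(76/5) = 1150/19 ≈ 60.526
Retention S: 1000/CN − 10 with CN=60.526 → S = 150/23 ≈ 6.522 in
Initial abstraction Ia = S/5 = (150/23)/5 = 30/23 ≈ 1.304 in
Since P=8.370 > Ia=1.304: effective rainfall P−Ia = 16251/2300 in
Q = (16251/2300)²/((16251/2300) + 150/23) = (264095001/5290000)/(31251/2300) = 88031667/23959100 in ≈ 3.674 in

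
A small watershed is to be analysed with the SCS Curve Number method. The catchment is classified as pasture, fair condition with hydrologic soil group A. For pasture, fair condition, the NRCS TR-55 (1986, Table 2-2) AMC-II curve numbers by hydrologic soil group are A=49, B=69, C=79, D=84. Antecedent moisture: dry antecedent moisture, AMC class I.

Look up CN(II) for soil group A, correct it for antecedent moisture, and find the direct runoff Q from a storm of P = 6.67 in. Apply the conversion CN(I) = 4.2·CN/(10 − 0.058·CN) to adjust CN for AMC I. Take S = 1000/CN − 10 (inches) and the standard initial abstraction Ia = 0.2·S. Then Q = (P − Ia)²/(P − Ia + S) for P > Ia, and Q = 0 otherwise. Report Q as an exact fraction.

NRCS table: pasture, fair condition, soil group A → CN(II) = 49
Dry (AMC I): CN(I) = 4.2·49/(10 − 0.058·49) = (1029/5)/(3579/500) = 34300/1193 ≈ 28.751
Max retention: S = 1000/(34300/1193) − 10 = 8500/343 in (≈ 24.781 in)
Initial abstraction Ia = S/5 = (8500/343)/5 = 1700/343 ≈ 4.956 in
P − Ia = 6.670 − 4.956 = 58781/34300 ≈ 1.714 in (> 0, runoff occurs)
Q = (58781/34300)²/((58781/34300) + 8500/343) = (3455205961/1176490000)/(908781/34300) = 3455205961/31171188300 in ≈ 0.111 in

Q = 3455205961/31171188300 in ≈ 0.111 in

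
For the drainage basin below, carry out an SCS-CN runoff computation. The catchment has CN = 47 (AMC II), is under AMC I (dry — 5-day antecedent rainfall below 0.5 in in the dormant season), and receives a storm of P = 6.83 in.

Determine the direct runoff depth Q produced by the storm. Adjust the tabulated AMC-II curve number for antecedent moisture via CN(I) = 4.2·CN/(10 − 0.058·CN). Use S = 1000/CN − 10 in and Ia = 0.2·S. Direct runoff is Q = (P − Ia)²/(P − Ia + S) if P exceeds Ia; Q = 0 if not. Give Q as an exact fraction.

Q = 20770862641/275779742700 in ≈ 0.075 in

Adjust CN=47 to AMC I: 4.2·47/(10 − 0.058·47) → (987/5) ÷ (3637/500) = 98700/3637 ≈ 27.138
Max retention: S = 1000/(98700/3637) − 10 = 26500/987 in (≈ 26.849 in)
Ia = 0.2S: 0.2·26.849 = 5.370 in (exactly 5300/987)
Excess rainfall: 6.830 − 5.370 = 1.460 in; P > Ia so Q > 0
Q: (144121/98700)² ÷ (2794121/98700) = 20770862641/275779742700 in (≈ 0.075 in)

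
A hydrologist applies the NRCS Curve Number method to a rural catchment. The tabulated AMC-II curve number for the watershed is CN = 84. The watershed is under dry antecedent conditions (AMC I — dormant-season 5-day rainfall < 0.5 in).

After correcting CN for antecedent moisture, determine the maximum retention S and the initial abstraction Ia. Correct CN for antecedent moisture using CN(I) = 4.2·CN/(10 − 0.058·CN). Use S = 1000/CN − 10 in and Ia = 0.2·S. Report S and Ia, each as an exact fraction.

CN(I) from CN(II)=84: (4.2·84)/(10 − 0.058·84) = 44100/641 ≈ 68.799
Max retention: S = 1000/(44100/641) − 10 = 2000/441 in (≈ 4.535 in)
Ia = 0.2S: 0.2·4.535 = 0.907 in (exactly 400/441)

S = 2000/441 in ≈ 4.535 in; Ia = 400/441 in ≈ 0.907 in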